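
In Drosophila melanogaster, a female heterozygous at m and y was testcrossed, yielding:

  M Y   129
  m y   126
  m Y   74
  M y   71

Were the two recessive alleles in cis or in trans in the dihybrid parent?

cis

The two most frequent classes are M Y (129) and m y (126); these are the parental (non-recombinant) types.
So the F1 carried M Y on one chromosome and m y on the other — the recessive alleles are on the same chromosome (cis / coupling).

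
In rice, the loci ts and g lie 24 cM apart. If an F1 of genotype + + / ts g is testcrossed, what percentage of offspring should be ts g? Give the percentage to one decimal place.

A map distance of 24 cM corresponds to a recombination frequency of 0.240.
The F1 is + + / ts g, so ts g is a parental gamete class with expected frequency (1 − r)/2 = 0.760/2 = 0.3800.
That is 0.3800 = 38.0% of the progeny.

38.0%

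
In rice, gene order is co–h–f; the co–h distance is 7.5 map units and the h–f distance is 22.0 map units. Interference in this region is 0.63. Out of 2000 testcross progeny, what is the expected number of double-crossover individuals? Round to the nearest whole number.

Map distances give recombination frequencies of 0.075 and 0.220 for the two intervals.
With interference 0.63 (so coincidence = 0.37), expected double-crossover frequency = 0.075 × 0.220 × 0.37 = 0.00611.
Expected number = 0.00611 × 2000 = 12.21 ≈ 12.

12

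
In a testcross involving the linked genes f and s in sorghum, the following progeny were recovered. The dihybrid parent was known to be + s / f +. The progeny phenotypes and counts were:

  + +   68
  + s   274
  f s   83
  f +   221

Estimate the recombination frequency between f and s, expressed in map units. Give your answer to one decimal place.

23.4 map units

The recombinant classes are + + and f s: 68 + 83 = 151.
Recombination frequency = 151/646 = 0.2337 ≈ 23.4%, i.e. 23.4 map units.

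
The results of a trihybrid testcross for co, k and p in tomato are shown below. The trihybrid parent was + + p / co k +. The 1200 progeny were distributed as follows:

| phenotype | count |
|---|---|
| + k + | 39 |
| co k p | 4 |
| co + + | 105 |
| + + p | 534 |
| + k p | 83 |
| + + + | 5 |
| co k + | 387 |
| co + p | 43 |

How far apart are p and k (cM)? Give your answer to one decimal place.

16.4 cM

The two rarest classes, + + + and co k p, are the double crossovers. Comparing them with the parentals, only the p allele has switched, so p is the middle locus and the order is k – p – co.
Crossovers in the k–p interval produce the single-crossover classes + k p and co + + (83 + 105 = 188) plus the double crossovers (9).
RF(k–p) = (188 + 9) / 1200 = 197/1200 = 0.1642 → 16.4 cM.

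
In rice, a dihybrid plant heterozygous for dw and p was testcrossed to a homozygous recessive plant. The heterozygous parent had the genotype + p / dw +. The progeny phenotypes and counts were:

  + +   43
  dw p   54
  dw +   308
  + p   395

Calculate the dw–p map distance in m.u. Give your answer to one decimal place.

12.1 m.u.

The recombinant classes are + + and dw p: 43 + 54 = 97.
Recombination frequency = 97/800 = 0.1212 ≈ 12.1%, i.e. 12.1 m.u.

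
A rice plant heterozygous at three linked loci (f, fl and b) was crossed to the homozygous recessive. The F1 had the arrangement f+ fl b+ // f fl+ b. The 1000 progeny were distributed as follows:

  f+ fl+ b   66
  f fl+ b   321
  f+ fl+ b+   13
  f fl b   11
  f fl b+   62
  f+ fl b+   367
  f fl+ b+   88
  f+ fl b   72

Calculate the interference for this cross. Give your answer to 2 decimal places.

0.14

The two rarest classes, f+ fl+ b+ and f fl b, are the double crossovers. Comparing them with the parentals, only the fl allele has switched, so fl is the middle locus and the order is f – fl – b.
f–fl: (128 + 24)/1000 = 0.1520; fl–b: (160 + 24)/1000 = 0.1840.
Expected DCO frequency = 0.1520 × 0.1840 ≈ 0.02797; observed = 24/1000 ≈ 0.02400.
Coefficient of coincidence = 0.02400/0.02797 ≈ 0.86; interference = 1 − 0.86 = 0.14.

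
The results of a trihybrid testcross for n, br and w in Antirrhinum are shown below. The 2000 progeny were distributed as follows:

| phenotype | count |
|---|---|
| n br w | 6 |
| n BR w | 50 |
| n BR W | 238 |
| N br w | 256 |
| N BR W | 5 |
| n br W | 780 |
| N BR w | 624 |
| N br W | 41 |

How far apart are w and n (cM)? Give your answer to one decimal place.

The two most frequent reciprocal classes, n br W and N BR w, are the parental types, so the F1 was n br W / N BR w.
The two rarest classes, n br w and N BR W, are the double crossovers. Comparing them with the parentals, only the w allele has switched, so w is the middle locus and the order is br – w – n.
Crossovers in the w–n interval produce the single-crossover classes N br W and n BR w (41 + 50 = 91) plus the double crossovers (11).
RF(w–n) = (91 + 11) / 2000 = 102/2000 = 0.0510 → 5.1 cM.

5.1 cM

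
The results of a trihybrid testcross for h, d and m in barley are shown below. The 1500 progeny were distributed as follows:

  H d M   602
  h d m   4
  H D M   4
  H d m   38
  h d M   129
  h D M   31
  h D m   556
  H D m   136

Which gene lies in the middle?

The two most frequent reciprocal classes, H d M and h D m, are the parental types, so the F1 was H d M / h D m.
The two rarest classes, H D M and h d m, are the double crossovers. Comparing them with the parentals, only the d allele has switched, so d is the middle locus and the order is m – d – h.

d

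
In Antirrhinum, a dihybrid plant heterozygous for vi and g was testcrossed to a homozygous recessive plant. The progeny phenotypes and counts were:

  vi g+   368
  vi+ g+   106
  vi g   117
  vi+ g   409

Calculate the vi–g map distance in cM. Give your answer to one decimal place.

22.3 cM

The two most frequent classes, vi+ g (409) and vi g+ (368), are the parental types, so the F1 was vi+ g / vi g+.
The recombinant classes are vi+ g+ and vi g: 106 + 117 = 223.
Recombination frequency = 223/1000 = 0.2230 ≈ 22.3%, i.e. 22.3 cM.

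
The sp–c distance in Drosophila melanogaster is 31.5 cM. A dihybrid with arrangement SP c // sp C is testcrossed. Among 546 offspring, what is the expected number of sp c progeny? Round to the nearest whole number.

A map distance of 31.5 cM corresponds to a recombination frequency of 0.315.
The F1 is SP c / sp C, so sp c is a recombinant gamete class with expected frequency r/2 = 0.315/2 = 0.1575.
Expected number = 0.1575 × 546 = 86.00 ≈ 86.

86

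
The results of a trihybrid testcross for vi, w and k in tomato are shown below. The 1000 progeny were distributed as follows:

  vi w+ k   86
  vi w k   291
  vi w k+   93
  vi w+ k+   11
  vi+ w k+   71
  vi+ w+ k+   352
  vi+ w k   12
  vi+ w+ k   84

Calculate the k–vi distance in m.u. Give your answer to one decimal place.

The two most frequent reciprocal classes, vi+ w+ k+ and vi w k, are the parental types, so the F1 was vi+ w+ k+ / vi w k.
The two rarest classes, vi w+ k+ and vi+ w k, are the double crossovers. Comparing them with the parentals, only the vi allele has switched, so vi is the middle locus and the order is k – vi – w.
Crossovers in the k–vi interval produce the single-crossover classes vi+ w+ k and vi w k+ (84 + 93 = 177) plus the double crossovers (23).
RF(k–vi) = (177 + 23) / 1000 = 200/1000 = 0.2000 → 20.0 m.u.

20.0 m.u.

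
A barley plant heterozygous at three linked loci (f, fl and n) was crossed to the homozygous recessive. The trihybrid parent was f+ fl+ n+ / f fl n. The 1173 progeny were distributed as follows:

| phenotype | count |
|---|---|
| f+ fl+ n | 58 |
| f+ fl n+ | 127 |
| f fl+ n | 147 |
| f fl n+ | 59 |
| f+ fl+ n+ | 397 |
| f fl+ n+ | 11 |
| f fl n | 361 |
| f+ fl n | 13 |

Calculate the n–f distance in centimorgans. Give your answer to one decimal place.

The two rarest classes, f fl+ n+ and f+ fl n, are the double crossovers. Comparing them with the parentals, only the f allele has switched, so f is the middle locus and the order is n – f – fl.
Crossovers in the n–f interval produce the single-crossover classes f+ fl+ n and f fl n+ (58 + 59 = 117) plus the double crossovers (24).
RF(n–f) = (117 + 24) / 1173 = 141/1173 = 0.1202 → 12.0 centimorgans.

12.0 centimorgans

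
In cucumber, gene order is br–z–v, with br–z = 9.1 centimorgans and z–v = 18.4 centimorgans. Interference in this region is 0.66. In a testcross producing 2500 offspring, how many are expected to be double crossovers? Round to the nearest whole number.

Map distances give recombination frequencies of 0.091 and 0.184 for the two intervals.
With interference 0.66 (so coincidence = 0.34), expected double-crossover frequency = 0.091 × 0.184 × 0.34 = 0.00569.
Expected number = 0.00569 × 2500 = 14.23 ≈ 14.

14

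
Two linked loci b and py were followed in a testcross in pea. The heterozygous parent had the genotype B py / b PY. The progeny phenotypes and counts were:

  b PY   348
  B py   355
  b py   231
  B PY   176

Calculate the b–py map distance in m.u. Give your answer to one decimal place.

36.7 m.u.

The recombinant classes are B PY and b py: 176 + 231 = 407.
Recombination frequency = 407/1110 = 0.3667 ≈ 36.7%, i.e. 36.7 m.u.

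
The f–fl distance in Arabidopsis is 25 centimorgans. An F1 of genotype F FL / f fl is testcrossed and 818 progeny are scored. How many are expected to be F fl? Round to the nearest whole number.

102

A map distance of 25 centimorgans corresponds to a recombination frequency of 0.250.
The F1 is F FL / f fl, so F fl is a recombinant gamete class with expected frequency r/2 = 0.250/2 = 0.1250.
Expected number = 0.1250 × 818 = 102.25 ≈ 102.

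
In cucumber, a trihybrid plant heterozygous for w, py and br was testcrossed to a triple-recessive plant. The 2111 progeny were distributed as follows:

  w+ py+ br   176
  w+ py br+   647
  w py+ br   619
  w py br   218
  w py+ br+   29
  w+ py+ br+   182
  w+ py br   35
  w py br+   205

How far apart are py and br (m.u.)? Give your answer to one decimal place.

22.0 m.u.

The two most frequent reciprocal classes, w+ py br+ and w py+ br, are the parental types, so the F1 was w+ py br+ / w py+ br.
The two rarest classes, w+ py br and w py+ br+, are the double crossovers. Comparing them with the parentals, only the br allele has switched, so br is the middle locus and the order is py – br – w.
Crossovers in the py–br interval produce the single-crossover classes w+ py+ br+ and w py br (182 + 218 = 400) plus the double crossovers (64).
RF(py–br) = (400 + 64) / 2111 = 464/2111 = 0.2198 → 22.0 m.u.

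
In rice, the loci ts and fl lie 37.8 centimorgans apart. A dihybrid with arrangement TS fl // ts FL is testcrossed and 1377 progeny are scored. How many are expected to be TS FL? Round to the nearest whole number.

260

A map distance of 37.8 centimorgans corresponds to a recombination frequency of 0.378.
The F1 is TS fl / ts FL, so TS FL is a recombinant gamete class with expected frequency r/2 = 0.378/2 = 0.1890.
Expected number = 0.1890 × 1377 = 260.25 ≈ 260.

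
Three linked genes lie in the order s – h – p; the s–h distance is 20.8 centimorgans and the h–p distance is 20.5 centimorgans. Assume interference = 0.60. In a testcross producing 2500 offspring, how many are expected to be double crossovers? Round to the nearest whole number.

Map distances give recombination frequencies of 0.208 and 0.205 for the two intervals.
With interference 0.60 (so coincidence = 0.40), expected double-crossover frequency = 0.208 × 0.205 × 0.40 = 0.01706.
Expected number = 0.01706 × 2500 = 42.64 ≈ 43.

43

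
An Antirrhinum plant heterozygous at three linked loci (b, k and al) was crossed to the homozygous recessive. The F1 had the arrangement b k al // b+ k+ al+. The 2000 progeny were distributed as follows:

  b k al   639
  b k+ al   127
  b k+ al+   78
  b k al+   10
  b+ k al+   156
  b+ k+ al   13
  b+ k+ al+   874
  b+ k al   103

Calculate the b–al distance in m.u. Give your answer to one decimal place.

10.2 m.u.

The two rarest classes, b k al+ and b+ k+ al, are the double crossovers. Comparing them with the parentals, only the al allele has switched, so al is the middle locus and the order is k – al – b.
Crossovers in the al–b interval produce the single-crossover classes b+ k al and b k+ al+ (103 + 78 = 181) plus the double crossovers (23).
RF(al–b) = (181 + 23) / 2000 = 204/2000 = 0.1020 → 10.2 m.u.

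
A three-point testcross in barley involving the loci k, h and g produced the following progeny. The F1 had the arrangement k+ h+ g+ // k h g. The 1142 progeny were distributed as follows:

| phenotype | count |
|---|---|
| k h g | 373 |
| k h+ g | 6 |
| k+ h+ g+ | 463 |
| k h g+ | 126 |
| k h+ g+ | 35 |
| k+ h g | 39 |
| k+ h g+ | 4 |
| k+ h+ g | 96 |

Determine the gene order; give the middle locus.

h

The two rarest classes, k+ h g+ and k h+ g, are the double crossovers. Comparing them with the parentals, only the h allele has switched, so h is the middle locus and the order is g – h – k.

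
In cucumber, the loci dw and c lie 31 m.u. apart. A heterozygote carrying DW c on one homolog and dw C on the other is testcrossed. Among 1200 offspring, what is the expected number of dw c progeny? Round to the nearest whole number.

186

A map distance of 31 m.u. corresponds to a recombination frequency of 0.310.
The F1 is DW c / dw C, so dw c is a recombinant gamete class with expected frequency r/2 = 0.310/2 = 0.1550.
Expected number = 0.1550 × 1200 = 186.00 ≈ 186.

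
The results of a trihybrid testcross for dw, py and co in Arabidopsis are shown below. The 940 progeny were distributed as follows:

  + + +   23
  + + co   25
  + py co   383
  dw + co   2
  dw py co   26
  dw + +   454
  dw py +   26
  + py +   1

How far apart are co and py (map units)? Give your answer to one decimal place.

The two most frequent reciprocal classes, + py co and dw + +, are the parental types, so the F1 was + py co / dw + +.
The two rarest classes, + py + and dw + co, are the double crossovers. Comparing them with the parentals, only the co allele has switched, so co is the middle locus and the order is py – co – dw.
Crossovers in the py–co interval produce the single-crossover classes + + co and dw py + (25 + 26 = 51) plus the double crossovers (3).
RF(py–co) = (51 + 3) / 940 = 54/940 = 0.0574 → 5.7 map units.

5.7 map units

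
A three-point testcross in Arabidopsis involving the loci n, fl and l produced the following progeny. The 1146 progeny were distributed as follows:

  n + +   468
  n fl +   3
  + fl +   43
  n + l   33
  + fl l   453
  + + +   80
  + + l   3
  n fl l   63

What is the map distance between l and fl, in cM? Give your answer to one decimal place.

The two most frequent reciprocal classes, + fl l and n + +, are the parental types, so the F1 was + fl l / n + +.
The two rarest classes, + + l and n fl +, are the double crossovers. Comparing them with the parentals, only the fl allele has switched, so fl is the middle locus and the order is l – fl – n.
Crossovers in the l–fl interval produce the single-crossover classes + fl + and n + l (43 + 33 = 76) plus the double crossovers (6).
RF(l–fl) = (76 + 6) / 1146 = 82/1146 = 0.0716 → 7.2 cM.

7.2 cM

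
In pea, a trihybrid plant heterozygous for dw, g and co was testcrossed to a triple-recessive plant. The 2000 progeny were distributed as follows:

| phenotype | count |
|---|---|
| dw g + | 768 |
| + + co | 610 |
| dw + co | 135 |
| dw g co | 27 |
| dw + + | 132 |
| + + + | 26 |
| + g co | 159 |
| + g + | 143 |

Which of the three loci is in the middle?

The two most frequent reciprocal classes, dw g + and + + co, are the parental types, so the F1 was dw g + / + + co.
The two rarest classes, dw g co and + + +, are the double crossovers. Comparing them with the parentals, only the co allele has switched, so co is the middle locus and the order is dw – co – g.

co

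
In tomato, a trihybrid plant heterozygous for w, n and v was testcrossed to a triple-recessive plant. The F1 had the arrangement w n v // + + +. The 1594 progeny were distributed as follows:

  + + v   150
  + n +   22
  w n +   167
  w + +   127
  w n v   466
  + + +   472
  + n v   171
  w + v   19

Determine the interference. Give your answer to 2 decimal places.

The two rarest classes, w + v and + n +, are the double crossovers. Comparing them with the parentals, only the n allele has switched, so n is the middle locus and the order is w – n – v.
w–n: (298 + 41)/1594 = 0.2127; n–v: (317 + 41)/1594 = 0.2246.
Expected DCO frequency = 0.2127 × 0.2246 ≈ 0.04777; observed = 41/1594 ≈ 0.02572.
Coefficient of coincidence = 0.02572/0.04777 ≈ 0.54; interference = 1 − 0.54 = 0.46.

0.46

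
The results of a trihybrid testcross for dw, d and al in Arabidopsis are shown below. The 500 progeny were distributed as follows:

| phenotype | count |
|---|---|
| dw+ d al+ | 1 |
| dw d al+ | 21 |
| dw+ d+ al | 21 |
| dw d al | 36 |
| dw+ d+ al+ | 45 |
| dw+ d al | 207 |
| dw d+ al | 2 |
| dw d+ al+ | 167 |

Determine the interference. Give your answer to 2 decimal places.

0.60

The two most frequent reciprocal classes, dw+ d al and dw d+ al+, are the parental types, so the F1 was dw+ d al / dw d+ al+.
The two rarest classes, dw+ d al+ and dw d+ al, are the double crossovers. Comparing them with the parentals, only the al allele has switched, so al is the middle locus and the order is d – al – dw.
d–al: (42 + 3)/500 = 0.0900; al–dw: (81 + 3)/500 = 0.1680.
Expected DCO frequency = 0.0900 × 0.1680 ≈ 0.01512; observed = 3/500 ≈ 0.00600.
Coefficient of coincidence = 0.00600/0.01512 ≈ 0.40; interference = 1 − 0.40 = 0.60.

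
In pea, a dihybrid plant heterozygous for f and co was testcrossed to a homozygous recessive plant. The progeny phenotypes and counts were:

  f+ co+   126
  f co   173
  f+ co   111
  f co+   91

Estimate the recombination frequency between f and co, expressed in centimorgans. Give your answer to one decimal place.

40.3 centimorgans

The two most frequent classes, f+ co+ (126) and f co (173), are the parental types, so the F1 was f+ co+ / f co.
The recombinant classes are f+ co and f co+: 111 + 91 = 202.
Recombination frequency = 202/501 = 0.4032 ≈ 40.3%, i.e. 40.3 centimorgans.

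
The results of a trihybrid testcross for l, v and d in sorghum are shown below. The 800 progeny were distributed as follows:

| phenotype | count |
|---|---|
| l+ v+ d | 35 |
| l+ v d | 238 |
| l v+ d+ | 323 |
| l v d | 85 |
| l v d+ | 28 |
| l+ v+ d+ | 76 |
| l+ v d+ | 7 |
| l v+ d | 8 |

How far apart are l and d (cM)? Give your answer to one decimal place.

22.0 cM

The two most frequent reciprocal classes, l+ v d and l v+ d+, are the parental types, so the F1 was l+ v d / l v+ d+.
The two rarest classes, l+ v d+ and l v+ d, are the double crossovers. Comparing them with the parentals, only the d allele has switched, so d is the middle locus and the order is v – d – l.
Crossovers in the d–l interval produce the single-crossover classes l v d and l+ v+ d+ (85 + 76 = 161) plus the double crossovers (15).
RF(d–l) = (161 + 15) / 800 = 176/800 = 0.2200 → 22.0 cM.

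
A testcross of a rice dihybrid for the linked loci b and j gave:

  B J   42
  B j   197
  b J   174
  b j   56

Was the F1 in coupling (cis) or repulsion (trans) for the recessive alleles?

The two most frequent classes are B j (197) and b J (174); these are the parental (non-recombinant) types.
So the F1 carried B j on one chromosome and b J on the other — the recessive alleles are on opposite chromosomes (trans / repulsion).

trans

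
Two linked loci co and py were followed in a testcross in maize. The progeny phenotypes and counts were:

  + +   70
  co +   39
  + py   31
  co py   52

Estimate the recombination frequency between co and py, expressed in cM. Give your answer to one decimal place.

36.5 cM

The two most frequent classes, + + (70) and co py (52), are the parental types, so the F1 was + + / co py.
The recombinant classes are + py and co +: 31 + 39 = 70.
Recombination frequency = 70/192 = 0.3646 ≈ 36.5%, i.e. 36.5 cM.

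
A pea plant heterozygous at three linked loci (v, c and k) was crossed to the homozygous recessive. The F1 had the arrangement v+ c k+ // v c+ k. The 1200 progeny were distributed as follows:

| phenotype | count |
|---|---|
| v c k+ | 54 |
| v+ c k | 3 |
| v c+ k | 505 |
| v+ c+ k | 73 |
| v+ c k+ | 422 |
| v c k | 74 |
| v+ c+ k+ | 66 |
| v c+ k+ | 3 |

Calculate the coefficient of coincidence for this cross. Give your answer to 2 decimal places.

0.37

The two rarest classes, v+ c k and v c+ k+, are the double crossovers. Comparing them with the parentals, only the k allele has switched, so k is the middle locus and the order is c – k – v.
c–k: (140 + 6)/1200 = 0.1217; k–v: (127 + 6)/1200 = 0.1108.
Expected DCO frequency = 0.1217 × 0.1108 ≈ 0.01348; observed = 6/1200 ≈ 0.00500.
Coefficient of coincidence = 0.00500/0.01348 ≈ 0.37.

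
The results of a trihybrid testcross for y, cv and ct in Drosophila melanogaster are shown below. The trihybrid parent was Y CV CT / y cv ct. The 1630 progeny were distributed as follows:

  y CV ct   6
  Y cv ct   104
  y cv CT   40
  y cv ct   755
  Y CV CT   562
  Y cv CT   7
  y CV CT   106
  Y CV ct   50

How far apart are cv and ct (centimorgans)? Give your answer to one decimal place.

The two rarest classes, Y cv CT and y CV ct, are the double crossovers. Comparing them with the parentals, only the cv allele has switched, so cv is the middle locus and the order is ct – cv – y.
Crossovers in the ct–cv interval produce the single-crossover classes Y CV ct and y cv CT (50 + 40 = 90) plus the double crossovers (13).
RF(ct–cv) = (90 + 13) / 1630 = 103/1630 = 0.0632 → 6.3 centimorgans.

6.3 centimorgans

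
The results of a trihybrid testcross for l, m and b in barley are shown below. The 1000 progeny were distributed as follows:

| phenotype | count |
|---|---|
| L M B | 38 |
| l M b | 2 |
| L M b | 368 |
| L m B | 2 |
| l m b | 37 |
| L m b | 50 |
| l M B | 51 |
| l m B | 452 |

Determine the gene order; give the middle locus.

l

The two most frequent reciprocal classes, l m B and L M b, are the parental types, so the F1 was l m B / L M b.
The two rarest classes, L m B and l M b, are the double crossovers. Comparing them with the parentals, only the l allele has switched, so l is the middle locus and the order is b – l – m.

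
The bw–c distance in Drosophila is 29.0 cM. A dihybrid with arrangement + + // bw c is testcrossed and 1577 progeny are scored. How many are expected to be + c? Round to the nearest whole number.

A map distance of 29.0 cM corresponds to a recombination frequency of 0.290.
The F1 is + + / bw c, so + c is a recombinant gamete class with expected frequency r/2 = 0.290/2 = 0.1450.
Expected number = 0.1450 × 1577 = 228.66 ≈ 229.

229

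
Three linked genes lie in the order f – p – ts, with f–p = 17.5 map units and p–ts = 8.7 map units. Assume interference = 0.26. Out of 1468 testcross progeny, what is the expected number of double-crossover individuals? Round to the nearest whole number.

Map distances give recombination frequencies of 0.175 and 0.087 for the two intervals.
With interference 0.26 (so coincidence = 0.74), expected double-crossover frequency = 0.175 × 0.087 × 0.74 = 0.01127.
Expected number = 0.01127 × 1468 = 16.54 ≈ 17.

17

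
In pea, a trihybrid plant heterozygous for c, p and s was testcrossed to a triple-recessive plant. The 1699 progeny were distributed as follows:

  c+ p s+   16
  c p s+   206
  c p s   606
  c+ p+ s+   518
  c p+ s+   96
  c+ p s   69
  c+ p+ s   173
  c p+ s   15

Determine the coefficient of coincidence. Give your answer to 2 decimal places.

0.66

The two most frequent reciprocal classes, c+ p+ s+ and c p s, are the parental types, so the F1 was c+ p+ s+ / c p s.
The two rarest classes, c+ p s+ and c p+ s, are the double crossovers. Comparing them with the parentals, only the p allele has switched, so p is the middle locus and the order is s – p – c.
s–p: (379 + 31)/1699 = 0.2413; p–c: (165 + 31)/1699 = 0.1154.
Expected DCO frequency = 0.2413 × 0.1154 ≈ 0.02785; observed = 31/1699 ≈ 0.01825.
Coefficient of coincidence = 0.01825/0.02785 ≈ 0.66.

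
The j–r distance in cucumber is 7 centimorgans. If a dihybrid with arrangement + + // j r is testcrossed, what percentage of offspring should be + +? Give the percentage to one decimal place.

46.5%

A map distance of 7 centimorgans corresponds to a recombination frequency of 0.070.
The F1 is + + / j r, so + + is a parental gamete class with expected frequency (1 − r)/2 = 0.930/2 = 0.4650.
That is 0.4650 = 46.5% of the progeny.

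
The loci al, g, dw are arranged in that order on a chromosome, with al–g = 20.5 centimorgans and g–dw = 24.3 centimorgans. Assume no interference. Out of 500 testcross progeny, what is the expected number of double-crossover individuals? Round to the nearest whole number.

25

Map distances give recombination frequencies of 0.205 and 0.243 for the two intervals.
With no interference, expected double-crossover frequency = 0.205 × 0.243 = 0.04981.
Expected number = 0.04981 × 500 = 24.91 ≈ 25.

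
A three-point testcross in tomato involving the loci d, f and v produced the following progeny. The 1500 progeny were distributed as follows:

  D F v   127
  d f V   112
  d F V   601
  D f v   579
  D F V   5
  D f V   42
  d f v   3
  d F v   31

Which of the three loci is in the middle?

The two most frequent reciprocal classes, D f v and d F V, are the parental types, so the F1 was D f v / d F V.
The two rarest classes, d f v and D F V, are the double crossovers. Comparing them with the parentals, only the d allele has switched, so d is the middle locus and the order is v – d – f.

d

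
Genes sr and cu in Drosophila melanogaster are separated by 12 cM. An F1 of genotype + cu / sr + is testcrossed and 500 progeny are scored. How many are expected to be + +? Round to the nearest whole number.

30

A map distance of 12 cM corresponds to a recombination frequency of 0.120.
The F1 is + cu / sr +, so + + is a recombinant gamete class with expected frequency r/2 = 0.120/2 = 0.0600.
Expected number = 0.0600 × 500 = 30.00 ≈ 30.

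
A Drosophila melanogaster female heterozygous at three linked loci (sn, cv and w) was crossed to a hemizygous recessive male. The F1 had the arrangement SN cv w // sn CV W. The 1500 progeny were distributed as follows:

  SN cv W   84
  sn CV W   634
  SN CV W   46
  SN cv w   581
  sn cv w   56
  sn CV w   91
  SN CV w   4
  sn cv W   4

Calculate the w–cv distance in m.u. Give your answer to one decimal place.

12.2 m.u.

The two rarest classes, SN CV w and sn cv W, are the double crossovers. Comparing them with the parentals, only the cv allele has switched, so cv is the middle locus and the order is sn – cv – w.
Crossovers in the cv–w interval produce the single-crossover classes SN cv W and sn CV w (84 + 91 = 175) plus the double crossovers (8).
RF(cv–w) = (175 + 8) / 1500 = 183/1500 = 0.1220 → 12.2 m.u.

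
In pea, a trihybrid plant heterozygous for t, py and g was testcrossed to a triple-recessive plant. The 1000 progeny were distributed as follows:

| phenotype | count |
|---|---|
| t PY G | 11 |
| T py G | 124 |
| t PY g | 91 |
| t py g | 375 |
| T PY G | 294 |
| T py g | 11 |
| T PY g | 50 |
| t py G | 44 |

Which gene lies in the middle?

The two most frequent reciprocal classes, T PY G and t py g, are the parental types, so the F1 was T PY G / t py g.
The two rarest classes, t PY G and T py g, are the double crossovers. Comparing them with the parentals, only the t allele has switched, so t is the middle locus and the order is g – t – py.

t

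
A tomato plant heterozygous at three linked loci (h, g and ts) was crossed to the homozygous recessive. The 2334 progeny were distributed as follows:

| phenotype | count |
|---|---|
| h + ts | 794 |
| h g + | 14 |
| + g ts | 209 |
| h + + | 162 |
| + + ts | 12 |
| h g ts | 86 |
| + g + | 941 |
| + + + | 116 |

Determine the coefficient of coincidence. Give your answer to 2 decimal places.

0.67

The two most frequent reciprocal classes, h + ts and + g +, are the parental types, so the F1 was h + ts / + g +.
The two rarest classes, + + ts and h g +, are the double crossovers. Comparing them with the parentals, only the h allele has switched, so h is the middle locus and the order is g – h – ts.
g–h: (202 + 26)/2334 = 0.0977; h–ts: (371 + 26)/2334 = 0.1701.
Expected DCO frequency = 0.0977 × 0.1701 ≈ 0.01662; observed = 26/2334 ≈ 0.01114.
Coefficient of coincidence = 0.01114/0.01662 ≈ 0.67.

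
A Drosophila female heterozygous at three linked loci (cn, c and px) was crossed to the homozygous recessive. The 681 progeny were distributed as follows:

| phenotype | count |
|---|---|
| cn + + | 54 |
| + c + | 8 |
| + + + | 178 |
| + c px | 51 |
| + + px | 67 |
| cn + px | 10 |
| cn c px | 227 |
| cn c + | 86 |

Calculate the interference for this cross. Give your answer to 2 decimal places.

The two most frequent reciprocal classes, cn c px and + + +, are the parental types, so the F1 was cn c px / + + +.
The two rarest classes, cn + px and + c +, are the double crossovers. Comparing them with the parentals, only the c allele has switched, so c is the middle locus and the order is cn – c – px.
cn–c: (105 + 18)/681 = 0.1806; c–px: (153 + 18)/681 = 0.2511.
Expected DCO frequency = 0.1806 × 0.2511 ≈ 0.04535; observed = 18/681 ≈ 0.02643.
Coefficient of coincidence = 0.02643/0.04535 ≈ 0.58; interference = 1 − 0.58 = 0.42.

0.42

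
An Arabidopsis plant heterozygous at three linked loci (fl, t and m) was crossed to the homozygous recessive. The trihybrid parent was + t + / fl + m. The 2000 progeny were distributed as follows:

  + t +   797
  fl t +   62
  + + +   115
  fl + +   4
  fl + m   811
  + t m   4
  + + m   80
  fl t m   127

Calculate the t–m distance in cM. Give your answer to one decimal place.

The two rarest classes, + t m and fl + +, are the double crossovers. Comparing them with the parentals, only the m allele has switched, so m is the middle locus and the order is fl – m – t.
Crossovers in the m–t interval produce the single-crossover classes + + + and fl t m (115 + 127 = 242) plus the double crossovers (8).
RF(m–t) = (242 + 8) / 2000 = 250/2000 = 0.1250 → 12.5 cM.

12.5 cM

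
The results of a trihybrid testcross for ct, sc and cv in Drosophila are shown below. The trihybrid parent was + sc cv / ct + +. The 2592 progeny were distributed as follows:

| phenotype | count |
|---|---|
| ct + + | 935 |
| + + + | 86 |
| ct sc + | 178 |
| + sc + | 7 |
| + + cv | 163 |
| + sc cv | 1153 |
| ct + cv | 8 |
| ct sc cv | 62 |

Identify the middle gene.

The two rarest classes, + sc + and ct + cv, are the double crossovers. Comparing them with the parentals, only the cv allele has switched, so cv is the middle locus and the order is sc – cv – ct.

cv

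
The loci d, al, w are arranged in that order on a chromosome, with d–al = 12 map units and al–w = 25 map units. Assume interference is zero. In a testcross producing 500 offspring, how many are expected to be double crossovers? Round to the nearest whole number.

15

Map distances give recombination frequencies of 0.120 and 0.250 for the two intervals.
With no interference, expected double-crossover frequency = 0.120 × 0.250 = 0.03000.
Expected number = 0.03000 × 500 = 15.00 ≈ 15.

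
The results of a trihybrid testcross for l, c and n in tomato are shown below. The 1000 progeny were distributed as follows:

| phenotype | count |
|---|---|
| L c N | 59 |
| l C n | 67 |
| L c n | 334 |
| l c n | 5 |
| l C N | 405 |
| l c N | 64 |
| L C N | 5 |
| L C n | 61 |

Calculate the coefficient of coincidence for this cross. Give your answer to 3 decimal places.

The two most frequent reciprocal classes, l C N and L c n, are the parental types, so the F1 was l C N / L c n.
The two rarest classes, L C N and l c n, are the double crossovers. Comparing them with the parentals, only the l allele has switched, so l is the middle locus and the order is n – l – c.
n–l: (126 + 10)/1000 = 0.1360; l–c: (125 + 10)/1000 = 0.1350.
Expected DCO frequency = 0.1360 × 0.1350 ≈ 0.01836; observed = 10/1000 ≈ 0.01000.
Coefficient of coincidence = 0.01000/0.01836 ≈ 0.545.

0.545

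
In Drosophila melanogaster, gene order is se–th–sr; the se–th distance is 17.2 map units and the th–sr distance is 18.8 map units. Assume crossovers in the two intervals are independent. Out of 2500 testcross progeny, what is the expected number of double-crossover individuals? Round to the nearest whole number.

Map distances give recombination frequencies of 0.172 and 0.188 for the two intervals.
With no interference, expected double-crossover frequency = 0.172 × 0.188 = 0.03234.
Expected number = 0.03234 × 2500 = 80.84 ≈ 81.

81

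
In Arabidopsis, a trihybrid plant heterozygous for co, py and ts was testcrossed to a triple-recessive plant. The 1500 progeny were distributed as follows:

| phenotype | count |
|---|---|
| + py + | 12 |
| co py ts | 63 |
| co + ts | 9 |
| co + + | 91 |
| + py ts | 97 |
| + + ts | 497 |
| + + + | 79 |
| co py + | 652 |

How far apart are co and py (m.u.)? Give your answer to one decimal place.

The two most frequent reciprocal classes, + + ts and co py +, are the parental types, so the F1 was + + ts / co py +.
The two rarest classes, co + ts and + py +, are the double crossovers. Comparing them with the parentals, only the co allele has switched, so co is the middle locus and the order is ts – co – py.
Crossovers in the co–py interval produce the single-crossover classes + py ts and co + + (97 + 91 = 188) plus the double crossovers (21).
RF(co–py) = (188 + 21) / 1500 = 209/1500 = 0.1393 → 13.9 m.u.

13.9 m.u.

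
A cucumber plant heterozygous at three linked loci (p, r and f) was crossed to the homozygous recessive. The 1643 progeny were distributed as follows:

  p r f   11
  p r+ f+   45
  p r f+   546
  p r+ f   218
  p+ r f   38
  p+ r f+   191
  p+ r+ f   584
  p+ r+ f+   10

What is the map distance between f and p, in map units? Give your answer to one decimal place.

The two most frequent reciprocal classes, p r f+ and p+ r+ f, are the parental types, so the F1 was p r f+ / p+ r+ f.
The two rarest classes, p r f and p+ r+ f+, are the double crossovers. Comparing them with the parentals, only the f allele has switched, so f is the middle locus and the order is p – f – r.
Crossovers in the p–f interval produce the single-crossover classes p+ r f+ and p r+ f (191 + 218 = 409) plus the double crossovers (21).
RF(p–f) = (409 + 21) / 1643 = 430/1643 = 0.2617 → 26.2 map units.

26.2 map units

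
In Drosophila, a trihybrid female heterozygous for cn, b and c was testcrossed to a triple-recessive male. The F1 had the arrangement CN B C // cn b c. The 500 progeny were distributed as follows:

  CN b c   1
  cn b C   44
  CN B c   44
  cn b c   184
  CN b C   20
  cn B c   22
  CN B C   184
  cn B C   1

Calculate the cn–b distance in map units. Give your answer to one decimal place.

8.8 map units

The two rarest classes, cn B C and CN b c, are the double crossovers. Comparing them with the parentals, only the cn allele has switched, so cn is the middle locus and the order is c – cn – b.
Crossovers in the cn–b interval produce the single-crossover classes CN b C and cn B c (20 + 22 = 42) plus the double crossovers (2).
RF(cn–b) = (42 + 2) / 500 = 44/500 = 0.0880 → 8.8 map units.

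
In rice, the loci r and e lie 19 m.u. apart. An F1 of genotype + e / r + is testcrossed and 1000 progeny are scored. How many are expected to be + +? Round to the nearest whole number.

A map distance of 19 m.u. corresponds to a recombination frequency of 0.190.
The F1 is + e / r +, so + + is a recombinant gamete class with expected frequency r/2 = 0.190/2 = 0.0950.
Expected number = 0.0950 × 1000 = 95.00 ≈ 95.

95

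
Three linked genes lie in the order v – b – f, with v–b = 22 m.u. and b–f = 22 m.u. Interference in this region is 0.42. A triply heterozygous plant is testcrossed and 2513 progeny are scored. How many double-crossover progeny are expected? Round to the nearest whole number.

71

Map distances give recombination frequencies of 0.220 and 0.220 for the two intervals.
With interference 0.42 (so coincidence = 0.58), expected double-crossover frequency = 0.220 × 0.220 × 0.58 = 0.02807.
Expected number = 0.02807 × 2513 = 70.54 ≈ 71.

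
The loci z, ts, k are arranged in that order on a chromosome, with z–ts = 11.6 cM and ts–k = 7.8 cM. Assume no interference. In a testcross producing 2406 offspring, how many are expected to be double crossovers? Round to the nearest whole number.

Map distances give recombination frequencies of 0.116 and 0.078 for the two intervals.
With no interference, expected double-crossover frequency = 0.116 × 0.078 = 0.00905.
Expected number = 0.00905 × 2406 = 21.77 ≈ 22.

22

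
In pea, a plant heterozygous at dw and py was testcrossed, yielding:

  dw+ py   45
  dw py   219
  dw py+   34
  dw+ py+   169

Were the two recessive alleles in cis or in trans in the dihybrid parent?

cis

The two most frequent classes are dw+ py+ (169) and dw py (219); these are the parental (non-recombinant) types.
So the F1 carried dw+ py+ on one chromosome and dw py on the other — the recessive alleles are on the same chromosome (cis / coupling).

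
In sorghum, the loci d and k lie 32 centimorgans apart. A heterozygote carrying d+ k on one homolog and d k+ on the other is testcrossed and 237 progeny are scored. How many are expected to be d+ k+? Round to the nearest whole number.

A map distance of 32 centimorgans corresponds to a recombination frequency of 0.320.
The F1 is d+ k / d k+, so d+ k+ is a recombinant gamete class with expected frequency r/2 = 0.320/2 = 0.1600.
Expected number = 0.1600 × 237 = 37.92 ≈ 38.

38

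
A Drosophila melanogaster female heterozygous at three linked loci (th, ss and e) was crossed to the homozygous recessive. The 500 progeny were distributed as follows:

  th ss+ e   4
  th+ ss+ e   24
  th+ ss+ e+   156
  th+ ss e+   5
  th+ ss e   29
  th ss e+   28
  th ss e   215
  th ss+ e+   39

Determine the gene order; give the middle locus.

ss

The two most frequent reciprocal classes, th ss e and th+ ss+ e+, are the parental types, so the F1 was th ss e / th+ ss+ e+.
The two rarest classes, th ss+ e and th+ ss e+, are the double crossovers. Comparing them with the parentals, only the ss allele has switched, so ss is the middle locus and the order is th – ss – e.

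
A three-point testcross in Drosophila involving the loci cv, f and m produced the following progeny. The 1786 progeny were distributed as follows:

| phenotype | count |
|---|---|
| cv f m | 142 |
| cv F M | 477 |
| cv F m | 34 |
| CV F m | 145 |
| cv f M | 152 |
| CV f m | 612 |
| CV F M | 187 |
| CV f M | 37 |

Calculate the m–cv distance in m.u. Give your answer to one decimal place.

The two most frequent reciprocal classes, CV f m and cv F M, are the parental types, so the F1 was CV f m / cv F M.
The two rarest classes, CV f M and cv F m, are the double crossovers. Comparing them with the parentals, only the m allele has switched, so m is the middle locus and the order is f – m – cv.
Crossovers in the m–cv interval produce the single-crossover classes cv f m and CV F M (142 + 187 = 329) plus the double crossovers (71).
RF(m–cv) = (329 + 71) / 1786 = 400/1786 = 0.2240 → 22.4 m.u.

22.4 m.u.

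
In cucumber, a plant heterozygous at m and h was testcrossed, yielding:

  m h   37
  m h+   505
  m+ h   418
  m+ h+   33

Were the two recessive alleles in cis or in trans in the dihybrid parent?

The two most frequent classes are m+ h (418) and m h+ (505); these are the parental (non-recombinant) types.
So the F1 carried m+ h on one chromosome and m h+ on the other — the recessive alleles are on opposite chromosomes (trans / repulsion).

trans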